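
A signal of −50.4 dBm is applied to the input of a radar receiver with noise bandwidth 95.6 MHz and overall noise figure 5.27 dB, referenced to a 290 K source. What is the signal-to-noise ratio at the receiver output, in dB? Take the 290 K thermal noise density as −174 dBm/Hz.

Noise floor: N = −174 + 10 log₁₀(B) + NF
10 log₁₀(9.56×10⁷) = 79.8 dB
N = −174 + 79.8 + 5.27 = −88.93 dBm
SNR = P_sig − N = −50.4 − (−88.93) = 38.53 dB → 38.5 dB

38.5 dB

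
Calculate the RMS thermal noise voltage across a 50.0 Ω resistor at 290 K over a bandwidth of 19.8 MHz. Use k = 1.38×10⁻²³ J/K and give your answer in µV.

3.98 µV

V_n = √(4kTRB)
4kTRB = 4 × 1.38×10⁻²³ × 290 × 5.00×10¹ × 1.98×10⁷ = 1.58×10⁻¹¹ V²
V_n = √(1.58×10⁻¹¹) = 3.98×10⁻⁶ V = 3.98 µV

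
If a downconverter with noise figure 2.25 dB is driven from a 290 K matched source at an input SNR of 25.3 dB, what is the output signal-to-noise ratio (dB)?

By definition F = SNR_in/SNR_out, so in dB: SNR_out = SNR_in − NF
SNR_out = 25.3 − 2.25 = 23.05 dB

23.05 dB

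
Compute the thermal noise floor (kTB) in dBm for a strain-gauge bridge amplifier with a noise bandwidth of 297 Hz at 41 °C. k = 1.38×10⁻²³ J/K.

−148.9 dBm

T = 41 °C + 273.15 = 314.15 K
P_n = kTB = 1.38×10⁻²³ × 314.15 × 2.97×10² = 1.29×10⁻¹⁸ W
In dBm: 10 log₁₀(1.29×10⁻¹⁸ / 10⁻³) = −148.9 dBm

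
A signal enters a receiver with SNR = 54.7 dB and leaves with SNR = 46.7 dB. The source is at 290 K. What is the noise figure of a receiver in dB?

NF (dB) = SNR_in(dB) − SNR_out(dB) when the source is at T₀
NF = 54.7 − 46.7 = 8.0 dB

8.0 dB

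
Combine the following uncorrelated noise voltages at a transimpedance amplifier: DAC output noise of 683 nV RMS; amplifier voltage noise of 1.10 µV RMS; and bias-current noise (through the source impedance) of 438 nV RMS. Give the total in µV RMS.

Uncorrelated sources add in power (mean-square): V_tot = √(ΣV_i²)
V_tot = √[(6.83×10⁻⁷)² + (1.10×10⁻⁶)² + (4.38×10⁻⁷)²] = 1.37×10⁻⁶ V = 1.37 µV

1.37 µV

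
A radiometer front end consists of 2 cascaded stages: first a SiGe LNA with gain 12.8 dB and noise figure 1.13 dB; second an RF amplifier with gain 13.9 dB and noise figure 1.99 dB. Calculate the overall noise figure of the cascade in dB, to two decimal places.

Convert to linear (a loss of L dB is a gain of −L dB): F_i = 10^(NF_i/10), G_i = 10^(G_i,dB/10)
  Stage 1: F_1 = 10^(1.13/10) = 1.297, G_1 = 10^(12.8/10) = 19.05
  Stage 2: F_2 = 10^(1.99/10) = 1.581, G_2 = 10^(13.9/10) = 24.55
Friis cascade:
  F = 1.297 + (1.581 − 1)/19.05 = 1.328
NF = 10 log₁₀(1.328) = 1.23 dB

1.23 dB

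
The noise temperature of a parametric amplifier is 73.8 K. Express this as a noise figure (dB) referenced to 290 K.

0.985 dB

F = 1 + T_e/T₀ = 1 + 73.8/290 = 1.25448
NF = 10 log₁₀(1.25448) = 0.985 dB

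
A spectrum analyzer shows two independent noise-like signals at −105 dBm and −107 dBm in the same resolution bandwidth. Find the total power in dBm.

Convert to linear, add, convert back:
P₁ = 3.16×10⁻¹⁴ W, P₂ = 2.00×10⁻¹⁴ W
P_tot = 5.16×10⁻¹⁴ W → 10 log₁₀(P_tot / 10⁻³) = −102.9 dBm

−102.9 dBm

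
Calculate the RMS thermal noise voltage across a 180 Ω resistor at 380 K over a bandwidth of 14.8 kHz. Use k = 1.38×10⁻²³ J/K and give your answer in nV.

V_n = √(4kTRB)
4kTRB = 4 × 1.38×10⁻²³ × 380 × 1.80×10² × 1.48×10⁴ = 5.59×10⁻¹⁴ V²
V_n = √(5.59×10⁻¹⁴) = 2.36×10⁻⁷ V = 236 nV

236 nV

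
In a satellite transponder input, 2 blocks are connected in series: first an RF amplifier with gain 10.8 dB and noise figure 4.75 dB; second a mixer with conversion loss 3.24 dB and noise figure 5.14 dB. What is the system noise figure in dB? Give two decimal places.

5.02 dB

Convert to linear (a loss of L dB is a gain of −L dB): F_i = 10^(NF_i/10), G_i = 10^(G_i,dB/10)
  Stage 1: F_1 = 10^(4.75/10) = 2.985, G_1 = 10^(10.8/10) = 12.02
  Stage 2: F_2 = 10^(5.14/10) = 3.266, G_2 = 10^(−3.24/10) = 0.4742
Friis cascade:
  F = 2.985 + (3.266 − 1)/12.02 = 3.174
NF = 10 log₁₀(3.174) = 5.02 dB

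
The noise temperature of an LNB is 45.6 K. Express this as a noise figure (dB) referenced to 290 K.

F = 1 + T_e/T₀ = 1 + 45.6/290 = 1.15724
NF = 10 log₁₀(1.15724) = 0.634 dB

0.634 dB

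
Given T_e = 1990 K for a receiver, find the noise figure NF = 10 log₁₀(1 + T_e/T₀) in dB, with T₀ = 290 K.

F = 1 + T_e/T₀ = 1 + 1990/290 = 7.86207
NF = 10 log₁₀(7.86207) = 8.96 dB

8.96 dB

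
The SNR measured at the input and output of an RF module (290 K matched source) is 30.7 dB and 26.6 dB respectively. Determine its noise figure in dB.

NF (dB) = SNR_in(dB) − SNR_out(dB) when the source is at T₀
NF = 30.7 − 26.6 = 4.1 dB

4.1 dB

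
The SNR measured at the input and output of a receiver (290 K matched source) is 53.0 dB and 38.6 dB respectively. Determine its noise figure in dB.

14.4 dB

NF (dB) = SNR_in(dB) − SNR_out(dB) when the source is at T₀
NF = 53.0 − 38.6 = 14.4 dB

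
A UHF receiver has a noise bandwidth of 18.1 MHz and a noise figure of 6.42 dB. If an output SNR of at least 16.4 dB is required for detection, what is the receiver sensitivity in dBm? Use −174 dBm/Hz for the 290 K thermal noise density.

−78.6 dBm

Sensitivity = −174 + 10 log₁₀(B) + NF + SNR_min
= −174 + 72.58 + 6.42 + 16.4
= −78.60 dBm → −78.6 dBm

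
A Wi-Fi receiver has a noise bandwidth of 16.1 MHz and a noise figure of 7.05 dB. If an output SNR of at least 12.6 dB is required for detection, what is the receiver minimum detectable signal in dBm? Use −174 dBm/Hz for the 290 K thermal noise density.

Sensitivity = −174 + 10 log₁₀(B) + NF + SNR_min
= −174 + 72.07 + 7.05 + 12.6
= −82.28 dBm → −82.3 dBm

−82.3 dBm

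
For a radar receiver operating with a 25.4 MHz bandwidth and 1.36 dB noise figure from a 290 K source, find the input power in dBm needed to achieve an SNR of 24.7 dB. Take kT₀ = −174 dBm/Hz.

Sensitivity = −174 + 10 log₁₀(B) + NF + SNR_min
= −174 + 74.05 + 1.36 + 24.7
= −73.89 dBm → −73.9 dBm

−73.9 dBm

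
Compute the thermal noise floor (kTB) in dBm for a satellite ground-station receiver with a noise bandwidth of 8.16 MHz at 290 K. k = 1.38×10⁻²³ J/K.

P_n = kTB = 1.38×10⁻²³ × 290 × 8.16×10⁶ = 3.27×10⁻¹⁴ W
In dBm: 10 log₁₀(3.27×10⁻¹⁴ / 10⁻³) = −104.9 dBm

−104.9 dBm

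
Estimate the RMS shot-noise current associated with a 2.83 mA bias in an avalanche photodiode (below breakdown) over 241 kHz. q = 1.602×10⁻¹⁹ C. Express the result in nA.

I_n = √(2qI·B)
2qI·B = 2 × 1.602×10⁻¹⁹ × 2.83×10⁻³ × 2.41×10⁵ = 2.19×10⁻¹⁶ A²
I_n = √(2.19×10⁻¹⁶) = 1.48×10⁻⁸ A = 14.8 nA

14.8 nA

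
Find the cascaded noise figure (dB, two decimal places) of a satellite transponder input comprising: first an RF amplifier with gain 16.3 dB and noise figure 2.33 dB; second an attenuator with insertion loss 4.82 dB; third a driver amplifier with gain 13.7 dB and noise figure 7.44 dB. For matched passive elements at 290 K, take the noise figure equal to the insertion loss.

Convert to linear (a loss of L dB is a gain of −L dB): F_i = 10^(NF_i/10), G_i = 10^(G_i,dB/10)
  Stage 1: F_1 = 10^(2.33/10) = 1.710, G_1 = 10^(16.3/10) = 42.66
  Stage 2: F_2 = 10^(4.82/10) = 3.034, G_2 = 10^(−4.82/10) = 0.3296
  Stage 3: F_3 = 10^(7.44/10) = 5.546, G_3 = 10^(13.7/10) = 23.44
Friis cascade:
  F = 1.710 + (3.034 − 1)/42.66 + (5.546 − 1)/14.06 = 2.081
NF = 10 log₁₀(2.081) = 3.18 dB

3.18 dB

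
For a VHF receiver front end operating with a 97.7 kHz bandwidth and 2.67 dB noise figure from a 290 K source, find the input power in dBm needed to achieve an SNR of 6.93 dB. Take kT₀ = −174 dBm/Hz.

Sensitivity = −174 + 10 log₁₀(B) + NF + SNR_min
= −174 + 49.9 + 2.67 + 6.93
= −114.50 dBm → −114.5 dBm

−114.5 dBm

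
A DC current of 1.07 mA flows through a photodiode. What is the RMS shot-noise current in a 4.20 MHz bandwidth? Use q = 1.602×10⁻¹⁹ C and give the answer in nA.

37.9 nA

I_n = √(2qI·B)
2qI·B = 2 × 1.602×10⁻¹⁹ × 1.07×10⁻³ × 4.20×10⁶ = 1.44×10⁻¹⁵ A²
I_n = √(1.44×10⁻¹⁵) = 3.79×10⁻⁸ A = 37.9 nA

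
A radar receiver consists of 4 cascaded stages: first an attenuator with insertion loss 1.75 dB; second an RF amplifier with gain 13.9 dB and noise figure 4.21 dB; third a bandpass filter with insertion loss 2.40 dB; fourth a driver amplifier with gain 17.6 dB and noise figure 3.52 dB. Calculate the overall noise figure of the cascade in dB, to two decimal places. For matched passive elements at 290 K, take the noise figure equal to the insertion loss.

Convert to linear (a loss of L dB is a gain of −L dB): F_i = 10^(NF_i/10), G_i = 10^(G_i,dB/10)
  Stage 1: F_1 = 10^(1.75/10) = 1.496, G_1 = 10^(−1.75/10) = 0.6683
  Stage 2: F_2 = 10^(4.21/10) = 2.636, G_2 = 10^(13.9/10) = 24.55
  Stage 3: F_3 = 10^(2.40/10) = 1.738, G_3 = 10^(−2.40/10) = 0.5754
  Stage 4: F_4 = 10^(3.52/10) = 2.249, G_4 = 10^(17.6/10) = 57.54
Friis cascade:
  F = 1.496 + (2.636 − 1)/0.6683 + (1.738 − 1)/16.41 + (2.249 − 1)/9.441 = 4.122
NF = 10 log₁₀(4.122) = 6.15 dB

6.15 dB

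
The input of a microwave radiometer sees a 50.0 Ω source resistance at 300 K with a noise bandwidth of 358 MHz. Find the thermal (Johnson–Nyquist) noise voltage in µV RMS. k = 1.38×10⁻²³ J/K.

V_n = √(4kTRB)
4kTRB = 4 × 1.38×10⁻²³ × 300 × 5.00×10¹ × 3.58×10⁸ = 2.96×10⁻¹⁰ V²
V_n = √(2.96×10⁻¹⁰) = 1.72×10⁻⁵ V = 17.2 µV

17.2 µV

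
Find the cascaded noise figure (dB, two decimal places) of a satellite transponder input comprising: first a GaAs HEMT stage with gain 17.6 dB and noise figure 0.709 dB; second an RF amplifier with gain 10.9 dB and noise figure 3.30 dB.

Convert to linear (a loss of L dB is a gain of −L dB): F_i = 10^(NF_i/10), G_i = 10^(G_i,dB/10)
  Stage 1: F_1 = 10^(0.709/10) = 1.177, G_1 = 10^(17.6/10) = 57.54
  Stage 2: F_2 = 10^(3.30/10) = 2.138, G_2 = 10^(10.9/10) = 12.30
Friis cascade:
  F = 1.177 + (2.138 − 1)/57.54 = 1.197
NF = 10 log₁₀(1.197) = 0.78 dB

0.78 dB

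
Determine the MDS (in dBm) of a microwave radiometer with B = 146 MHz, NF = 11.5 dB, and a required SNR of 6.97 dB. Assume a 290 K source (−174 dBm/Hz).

−73.9 dBm

Sensitivity = −174 + 10 log₁₀(B) + NF + SNR_min
= −174 + 81.64 + 11.5 + 6.97
= −73.89 dBm → −73.9 dBm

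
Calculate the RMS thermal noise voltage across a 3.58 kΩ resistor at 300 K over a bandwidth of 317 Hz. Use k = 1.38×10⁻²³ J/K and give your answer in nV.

137 nV

V_n = √(4kTRB)
4kTRB = 4 × 1.38×10⁻²³ × 300 × 3.58×10³ × 3.17×10² = 1.88×10⁻¹⁴ V²
V_n = √(1.88×10⁻¹⁴) = 1.37×10⁻⁷ V = 137 nV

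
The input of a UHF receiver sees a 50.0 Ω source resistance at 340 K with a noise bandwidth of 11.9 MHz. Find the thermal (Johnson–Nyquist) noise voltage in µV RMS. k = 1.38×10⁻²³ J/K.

3.34 µV

V_n = √(4kTRB)
4kTRB = 4 × 1.38×10⁻²³ × 340 × 5.00×10¹ × 1.19×10⁷ = 1.12×10⁻¹¹ V²
V_n = √(1.12×10⁻¹¹) = 3.34×10⁻⁶ V = 3.34 µV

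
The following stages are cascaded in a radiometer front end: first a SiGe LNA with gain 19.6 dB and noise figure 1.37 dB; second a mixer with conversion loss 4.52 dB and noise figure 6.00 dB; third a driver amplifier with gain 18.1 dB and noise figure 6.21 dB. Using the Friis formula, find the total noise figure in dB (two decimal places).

1.77 dB

Convert to linear (a loss of L dB is a gain of −L dB): F_i = 10^(NF_i/10), G_i = 10^(G_i,dB/10)
  Stage 1: F_1 = 10^(1.37/10) = 1.371, G_1 = 10^(19.6/10) = 91.20
  Stage 2: F_2 = 10^(6.00/10) = 3.981, G_2 = 10^(−4.52/10) = 0.3532
  Stage 3: F_3 = 10^(6.21/10) = 4.178, G_3 = 10^(18.1/10) = 64.57
Friis cascade:
  F = 1.371 + (3.981 − 1)/91.20 + (4.178 − 1)/32.21 = 1.502
NF = 10 log₁₀(1.502) = 1.77 dB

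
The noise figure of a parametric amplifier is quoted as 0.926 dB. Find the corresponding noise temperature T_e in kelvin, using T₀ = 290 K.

68.9 K

F = 10^(0.926/10) = 1.23766
T_e = (F − 1)·T₀ = (1.23766 − 1) × 290 = 68.9 K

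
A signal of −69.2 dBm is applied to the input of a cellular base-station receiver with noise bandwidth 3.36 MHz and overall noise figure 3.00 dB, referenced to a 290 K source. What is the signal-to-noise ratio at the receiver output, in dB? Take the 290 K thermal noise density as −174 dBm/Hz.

36.5 dB

Noise floor: N = −174 + 10 log₁₀(B) + NF
10 log₁₀(3.36×10⁶) = 65.26 dB
N = −174 + 65.26 + 3.00 = −105.74 dBm
SNR = P_sig − N = −69.2 − (−105.74) = 36.54 dB → 36.5 dB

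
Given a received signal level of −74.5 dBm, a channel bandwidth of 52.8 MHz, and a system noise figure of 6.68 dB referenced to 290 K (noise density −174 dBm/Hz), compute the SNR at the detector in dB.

15.6 dB

Noise floor: N = −174 + 10 log₁₀(B) + NF
10 log₁₀(5.28×10⁷) = 77.23 dB
N = −174 + 77.23 + 6.68 = −90.09 dBm
SNR = P_sig − N = −74.5 − (−90.09) = 15.59 dB → 15.6 dB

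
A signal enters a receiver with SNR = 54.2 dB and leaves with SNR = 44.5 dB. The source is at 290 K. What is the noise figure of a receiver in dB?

9.7 dB

NF (dB) = SNR_in(dB) − SNR_out(dB) when the source is at T₀
NF = 54.2 − 44.5 = 9.7 dB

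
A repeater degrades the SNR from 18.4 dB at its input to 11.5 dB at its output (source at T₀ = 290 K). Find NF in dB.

NF (dB) = SNR_in(dB) − SNR_out(dB) when the source is at T₀
NF = 18.4 − 11.5 = 6.9 dB

6.9 dB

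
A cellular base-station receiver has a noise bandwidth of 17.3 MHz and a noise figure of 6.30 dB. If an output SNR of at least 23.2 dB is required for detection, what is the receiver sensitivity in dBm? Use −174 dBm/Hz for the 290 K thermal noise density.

−72.1 dBm

Sensitivity = −174 + 10 log₁₀(B) + NF + SNR_min
= −174 + 72.38 + 6.30 + 23.2
= −72.12 dBm → −72.1 dBm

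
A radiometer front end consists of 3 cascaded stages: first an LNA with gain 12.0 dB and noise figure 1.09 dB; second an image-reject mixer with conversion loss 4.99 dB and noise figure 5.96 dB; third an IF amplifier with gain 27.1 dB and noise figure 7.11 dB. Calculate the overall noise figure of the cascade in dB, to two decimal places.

3.61 dB

Convert to linear (a loss of L dB is a gain of −L dB): F_i = 10^(NF_i/10), G_i = 10^(G_i,dB/10)
  Stage 1: F_1 = 10^(1.09/10) = 1.285, G_1 = 10^(12.0/10) = 15.85
  Stage 2: F_2 = 10^(5.96/10) = 3.945, G_2 = 10^(−4.99/10) = 0.3170
  Stage 3: F_3 = 10^(7.11/10) = 5.140, G_3 = 10^(27.1/10) = 512.9
Friis cascade:
  F = 1.285 + (3.945 − 1)/15.85 + (5.140 − 1)/5.023 = 2.295
NF = 10 log₁₀(2.295) = 3.61 dB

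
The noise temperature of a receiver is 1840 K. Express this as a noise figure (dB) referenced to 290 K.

F = 1 + T_e/T₀ = 1 + 1840/290 = 7.34483
NF = 10 log₁₀(7.34483) = 8.66 dB

8.66 dB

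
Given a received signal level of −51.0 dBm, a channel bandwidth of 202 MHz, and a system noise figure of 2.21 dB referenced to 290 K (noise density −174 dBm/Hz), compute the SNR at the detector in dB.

37.7 dB

Noise floor: N = −174 + 10 log₁₀(B) + NF
10 log₁₀(2.02×10⁸) = 83.05 dB
N = −174 + 83.05 + 2.21 = −88.74 dBm
SNR = P_sig − N = −51.0 − (−88.74) = 37.74 dB → 37.7 dB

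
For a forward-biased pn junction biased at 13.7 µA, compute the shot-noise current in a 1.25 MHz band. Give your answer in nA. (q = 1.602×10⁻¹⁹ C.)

I_n = √(2qI·B)
2qI·B = 2 × 1.602×10⁻¹⁹ × 1.37×10⁻⁵ × 1.25×10⁶ = 5.49×10⁻¹⁸ A²
I_n = √(5.49×10⁻¹⁸) = 2.34×10⁻⁹ A = 2.34 nA

2.34 nA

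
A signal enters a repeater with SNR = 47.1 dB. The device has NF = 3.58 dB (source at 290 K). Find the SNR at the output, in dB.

By definition F = SNR_in/SNR_out, so in dB: SNR_out = SNR_in − NF
SNR_out = 47.1 − 3.58 = 43.52 dB

43.52 dB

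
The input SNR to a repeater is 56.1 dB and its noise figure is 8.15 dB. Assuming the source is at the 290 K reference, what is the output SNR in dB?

By definition F = SNR_in/SNR_out, so in dB: SNR_out = SNR_in − NF
SNR_out = 56.1 − 8.15 = 47.95 dB

47.95 dB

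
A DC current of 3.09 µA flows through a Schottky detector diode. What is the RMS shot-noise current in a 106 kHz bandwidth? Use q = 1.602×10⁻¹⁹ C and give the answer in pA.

I_n = √(2qI·B)
2qI·B = 2 × 1.602×10⁻¹⁹ × 3.09×10⁻⁶ × 1.06×10⁵ = 1.05×10⁻¹⁹ A²
I_n = √(1.05×10⁻¹⁹) = 3.24×10⁻¹⁰ A = 324 pA

324 pA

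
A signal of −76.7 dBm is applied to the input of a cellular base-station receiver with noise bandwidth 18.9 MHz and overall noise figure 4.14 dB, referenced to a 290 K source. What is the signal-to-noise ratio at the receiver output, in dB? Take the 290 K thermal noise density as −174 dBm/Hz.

20.4 dB

Noise floor: N = −174 + 10 log₁₀(B) + NF
10 log₁₀(1.89×10⁷) = 72.76 dB
N = −174 + 72.76 + 4.14 = −97.10 dBm
SNR = P_sig − N = −76.7 − (−97.10) = 20.40 dB → 20.4 dB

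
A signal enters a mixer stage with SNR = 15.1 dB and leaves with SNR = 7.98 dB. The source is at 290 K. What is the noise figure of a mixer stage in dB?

NF (dB) = SNR_in(dB) − SNR_out(dB) when the source is at T₀
NF = 15.1 − 7.98 = 7.12 dB

7.12 dB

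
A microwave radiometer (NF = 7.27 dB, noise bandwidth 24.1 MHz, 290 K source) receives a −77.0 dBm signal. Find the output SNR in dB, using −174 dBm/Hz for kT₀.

15.9 dB

Noise floor: N = −174 + 10 log₁₀(B) + NF
10 log₁₀(2.41×10⁷) = 73.82 dB
N = −174 + 73.82 + 7.27 = −92.91 dBm
SNR = P_sig − N = −77.0 − (−92.91) = 15.91 dB → 15.9 dB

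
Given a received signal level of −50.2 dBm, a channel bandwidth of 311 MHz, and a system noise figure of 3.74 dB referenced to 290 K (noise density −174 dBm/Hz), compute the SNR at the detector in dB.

Noise floor: N = −174 + 10 log₁₀(B) + NF
10 log₁₀(3.11×10⁸) = 84.93 dB
N = −174 + 84.93 + 3.74 = −85.33 dBm
SNR = P_sig − N = −50.2 − (−85.33) = 35.13 dB → 35.1 dB

35.1 dB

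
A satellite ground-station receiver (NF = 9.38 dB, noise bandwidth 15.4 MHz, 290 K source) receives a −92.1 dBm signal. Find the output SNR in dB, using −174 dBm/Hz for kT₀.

Noise floor: N = −174 + 10 log₁₀(B) + NF
10 log₁₀(1.54×10⁷) = 71.88 dB
N = −174 + 71.88 + 9.38 = −92.74 dBm
SNR = P_sig − N = −92.1 − (−92.74) = 0.64 dB → 0.6 dB

0.6 dB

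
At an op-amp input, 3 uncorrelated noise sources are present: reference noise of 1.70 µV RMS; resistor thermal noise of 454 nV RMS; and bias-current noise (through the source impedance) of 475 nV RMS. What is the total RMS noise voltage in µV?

Uncorrelated sources add in power (mean-square): V_tot = √(ΣV_i²)
V_tot = √[(1.70×10⁻⁶)² + (4.54×10⁻⁷)² + (4.75×10⁻⁷)²] = 1.82×10⁻⁶ V = 1.82 µV

1.82 µV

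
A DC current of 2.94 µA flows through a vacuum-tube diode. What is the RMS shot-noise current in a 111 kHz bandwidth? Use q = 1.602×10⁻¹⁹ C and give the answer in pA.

323 pA

I_n = √(2qI·B)
2qI·B = 2 × 1.602×10⁻¹⁹ × 2.94×10⁻⁶ × 1.11×10⁵ = 1.05×10⁻¹⁹ A²
I_n = √(1.05×10⁻¹⁹) = 3.23×10⁻¹⁰ A = 323 pA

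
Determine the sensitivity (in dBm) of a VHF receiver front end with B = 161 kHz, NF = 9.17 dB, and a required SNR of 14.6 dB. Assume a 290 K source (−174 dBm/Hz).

−98.2 dBm

Sensitivity = −174 + 10 log₁₀(B) + NF + SNR_min
= −174 + 52.07 + 9.17 + 14.6
= −98.16 dBm → −98.2 dBm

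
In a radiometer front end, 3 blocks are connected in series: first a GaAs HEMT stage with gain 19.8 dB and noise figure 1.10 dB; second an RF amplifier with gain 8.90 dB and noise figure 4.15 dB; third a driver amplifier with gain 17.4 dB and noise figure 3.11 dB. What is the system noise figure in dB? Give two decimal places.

Convert to linear (a loss of L dB is a gain of −L dB): F_i = 10^(NF_i/10), G_i = 10^(G_i,dB/10)
  Stage 1: F_1 = 10^(1.10/10) = 1.288, G_1 = 10^(19.8/10) = 95.50
  Stage 2: F_2 = 10^(4.15/10) = 2.600, G_2 = 10^(8.90/10) = 7.762
  Stage 3: F_3 = 10^(3.11/10) = 2.046, G_3 = 10^(17.4/10) = 54.95
Friis cascade:
  F = 1.288 + (2.600 − 1)/95.50 + (2.046 − 1)/741.3 = 1.306
NF = 10 log₁₀(1.306) = 1.16 dB

1.16 dB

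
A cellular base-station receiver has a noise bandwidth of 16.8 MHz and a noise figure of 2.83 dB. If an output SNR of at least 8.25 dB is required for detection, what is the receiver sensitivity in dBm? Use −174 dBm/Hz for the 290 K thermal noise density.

Sensitivity = −174 + 10 log₁₀(B) + NF + SNR_min
= −174 + 72.25 + 2.83 + 8.25
= −90.67 dBm → −90.7 dBm

−90.7 dBm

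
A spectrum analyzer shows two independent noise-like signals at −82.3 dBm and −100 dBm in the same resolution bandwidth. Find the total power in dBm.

Convert to linear, add, convert back:
P₁ = 5.89×10⁻¹² W, P₂ = 1.00×10⁻¹³ W
P_tot = 5.99×10⁻¹² W → 10 log₁₀(P_tot / 10⁻³) = −82.2 dBm

−82.2 dBm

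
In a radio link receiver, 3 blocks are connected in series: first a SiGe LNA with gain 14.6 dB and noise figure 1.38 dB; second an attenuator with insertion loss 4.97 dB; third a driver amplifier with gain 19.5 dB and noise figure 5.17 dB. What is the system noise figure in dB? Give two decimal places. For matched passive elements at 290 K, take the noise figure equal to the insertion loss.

2.30 dB

Convert to linear (a loss of L dB is a gain of −L dB): F_i = 10^(NF_i/10), G_i = 10^(G_i,dB/10)
  Stage 1: F_1 = 10^(1.38/10) = 1.374, G_1 = 10^(14.6/10) = 28.84
  Stage 2: F_2 = 10^(4.97/10) = 3.141, G_2 = 10^(−4.97/10) = 0.3184
  Stage 3: F_3 = 10^(5.17/10) = 3.289, G_3 = 10^(19.5/10) = 89.13
Friis cascade:
  F = 1.374 + (3.141 − 1)/28.84 + (3.289 − 1)/9.183 = 1.697
NF = 10 log₁₀(1.697) = 2.30 dB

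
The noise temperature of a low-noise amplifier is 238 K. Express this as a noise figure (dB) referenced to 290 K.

2.60 dB

F = 1 + T_e/T₀ = 1 + 238/290 = 1.82069
NF = 10 log₁₀(1.82069) = 2.60 dB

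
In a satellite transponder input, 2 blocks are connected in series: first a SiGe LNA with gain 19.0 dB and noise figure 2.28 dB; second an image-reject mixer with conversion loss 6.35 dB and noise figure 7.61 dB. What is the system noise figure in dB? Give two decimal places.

2.43 dB

Convert to linear (a loss of L dB is a gain of −L dB): F_i = 10^(NF_i/10), G_i = 10^(G_i,dB/10)
  Stage 1: F_1 = 10^(2.28/10) = 1.690, G_1 = 10^(19.0/10) = 79.43
  Stage 2: F_2 = 10^(7.61/10) = 5.768, G_2 = 10^(−6.35/10) = 0.2317
Friis cascade:
  F = 1.690 + (5.768 − 1)/79.43 = 1.750
NF = 10 log₁₀(1.750) = 2.43 dB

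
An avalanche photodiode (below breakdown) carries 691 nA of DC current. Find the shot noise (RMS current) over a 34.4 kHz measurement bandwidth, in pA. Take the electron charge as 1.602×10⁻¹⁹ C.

87.3 pA

I_n = √(2qI·B)
2qI·B = 2 × 1.602×10⁻¹⁹ × 6.91×10⁻⁷ × 3.44×10⁴ = 7.62×10⁻²¹ A²
I_n = √(7.62×10⁻²¹) = 8.73×10⁻¹¹ A = 87.3 pA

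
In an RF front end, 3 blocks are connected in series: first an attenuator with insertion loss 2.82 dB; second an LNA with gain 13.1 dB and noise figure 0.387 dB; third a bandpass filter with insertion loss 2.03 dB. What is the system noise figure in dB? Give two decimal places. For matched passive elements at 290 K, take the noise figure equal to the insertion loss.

Convert to linear (a loss of L dB is a gain of −L dB): F_i = 10^(NF_i/10), G_i = 10^(G_i,dB/10)
  Stage 1: F_1 = 10^(2.82/10) = 1.914, G_1 = 10^(−2.82/10) = 0.5224
  Stage 2: F_2 = 10^(0.387/10) = 1.093, G_2 = 10^(13.1/10) = 20.42
  Stage 3: F_3 = 10^(2.03/10) = 1.596, G_3 = 10^(−2.03/10) = 0.6266
Friis cascade:
  F = 1.914 + (1.093 − 1)/0.5224 + (1.596 − 1)/10.67 = 2.149
NF = 10 log₁₀(2.149) = 3.32 dB

3.32 dB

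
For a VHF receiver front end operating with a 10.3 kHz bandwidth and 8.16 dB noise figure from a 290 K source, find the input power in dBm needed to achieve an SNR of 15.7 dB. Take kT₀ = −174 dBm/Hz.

Sensitivity = −174 + 10 log₁₀(B) + NF + SNR_min
= −174 + 40.13 + 8.16 + 15.7
= −110.01 dBm → −110.0 dBm

−110.0 dBm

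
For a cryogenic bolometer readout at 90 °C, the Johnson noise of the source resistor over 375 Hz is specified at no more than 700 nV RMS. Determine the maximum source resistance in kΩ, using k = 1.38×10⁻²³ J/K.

65.2 kΩ

T = 90 °C + 273.15 = 363.15 K
Johnson–Nyquist: V_n = √(4kTRB) ⇒ R = V_n² / (4kTB)
4kTB = 4 × 1.38×10⁻²³ × 363.15 × 3.75×10² = 7.52×10⁻¹⁸
R = (7.00×10⁻⁷)² / 7.52×10⁻¹⁸ = 6.52×10⁴ Ω = 65.2 kΩ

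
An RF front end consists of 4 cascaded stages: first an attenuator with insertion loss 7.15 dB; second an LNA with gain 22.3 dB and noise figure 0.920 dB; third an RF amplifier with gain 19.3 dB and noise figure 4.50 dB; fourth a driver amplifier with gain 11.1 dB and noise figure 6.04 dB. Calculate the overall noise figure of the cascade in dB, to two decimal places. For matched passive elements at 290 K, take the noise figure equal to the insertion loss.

8.11 dB

Convert to linear (a loss of L dB is a gain of −L dB): F_i = 10^(NF_i/10), G_i = 10^(G_i,dB/10)
  Stage 1: F_1 = 10^(7.15/10) = 5.188, G_1 = 10^(−7.15/10) = 0.1928
  Stage 2: F_2 = 10^(0.920/10) = 1.236, G_2 = 10^(22.3/10) = 169.8
  Stage 3: F_3 = 10^(4.50/10) = 2.818, G_3 = 10^(19.3/10) = 85.11
  Stage 4: F_4 = 10^(6.04/10) = 4.018, G_4 = 10^(11.1/10) = 12.88
Friis cascade:
  F = 5.188 + (1.236 − 1)/0.1928 + (2.818 − 1)/32.73 + (4.018 − 1)/2786 = 6.469
NF = 10 log₁₀(6.469) = 8.11 dB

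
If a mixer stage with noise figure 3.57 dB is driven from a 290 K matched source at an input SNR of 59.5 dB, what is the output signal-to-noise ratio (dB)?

55.93 dB

By definition F = SNR_in/SNR_out, so in dB: SNR_out = SNR_in − NF
SNR_out = 59.5 − 3.57 = 55.93 dB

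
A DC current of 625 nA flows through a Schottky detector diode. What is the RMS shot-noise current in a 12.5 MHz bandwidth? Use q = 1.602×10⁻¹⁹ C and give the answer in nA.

1.58 nA

I_n = √(2qI·B)
2qI·B = 2 × 1.602×10⁻¹⁹ × 6.25×10⁻⁷ × 1.25×10⁷ = 2.50×10⁻¹⁸ A²
I_n = √(2.50×10⁻¹⁸) = 1.58×10⁻⁹ A = 1.58 nA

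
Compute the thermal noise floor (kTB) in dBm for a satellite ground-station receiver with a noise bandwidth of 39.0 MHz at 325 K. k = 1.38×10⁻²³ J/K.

P_n = kTB = 1.38×10⁻²³ × 325 × 3.90×10⁷ = 1.75×10⁻¹³ W
In dBm: 10 log₁₀(1.75×10⁻¹³ / 10⁻³) = −97.6 dBm

−97.6 dBm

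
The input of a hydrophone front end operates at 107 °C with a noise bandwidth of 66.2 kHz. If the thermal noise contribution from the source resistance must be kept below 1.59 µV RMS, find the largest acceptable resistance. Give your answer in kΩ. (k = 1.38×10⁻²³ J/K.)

1.82 kΩ

T = 107 °C + 273.15 = 380.15 K
Johnson–Nyquist: V_n = √(4kTRB) ⇒ R = V_n² / (4kTB)
4kTB = 4 × 1.38×10⁻²³ × 380.15 × 6.62×10⁴ = 1.39×10⁻¹⁵
R = (1.59×10⁻⁶)² / 1.39×10⁻¹⁵ = 1.82×10³ Ω = 1.82 kΩ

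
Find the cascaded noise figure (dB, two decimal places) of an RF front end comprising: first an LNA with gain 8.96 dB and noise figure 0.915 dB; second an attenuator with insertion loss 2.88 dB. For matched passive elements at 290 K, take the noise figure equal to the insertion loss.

Convert to linear (a loss of L dB is a gain of −L dB): F_i = 10^(NF_i/10), G_i = 10^(G_i,dB/10)
  Stage 1: F_1 = 10^(0.915/10) = 1.235, G_1 = 10^(8.96/10) = 7.870
  Stage 2: F_2 = 10^(2.88/10) = 1.941, G_2 = 10^(−2.88/10) = 0.5152
Friis cascade:
  F = 1.235 + (1.941 − 1)/7.870 = 1.354
NF = 10 log₁₀(1.354) = 1.32 dB

1.32 dB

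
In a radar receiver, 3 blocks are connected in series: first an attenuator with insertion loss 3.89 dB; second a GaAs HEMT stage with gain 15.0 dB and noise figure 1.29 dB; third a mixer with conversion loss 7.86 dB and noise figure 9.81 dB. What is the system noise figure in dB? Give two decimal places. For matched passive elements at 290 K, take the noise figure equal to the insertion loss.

Convert to linear (a loss of L dB is a gain of −L dB): F_i = 10^(NF_i/10), G_i = 10^(G_i,dB/10)
  Stage 1: F_1 = 10^(3.89/10) = 2.449, G_1 = 10^(−3.89/10) = 0.4083
  Stage 2: F_2 = 10^(1.29/10) = 1.346, G_2 = 10^(15.0/10) = 31.62
  Stage 3: F_3 = 10^(9.81/10) = 9.572, G_3 = 10^(−7.86/10) = 0.1637
Friis cascade:
  F = 2.449 + (1.346 − 1)/0.4083 + (9.572 − 1)/12.91 = 3.960
NF = 10 log₁₀(3.960) = 5.98 dB

5.98 dB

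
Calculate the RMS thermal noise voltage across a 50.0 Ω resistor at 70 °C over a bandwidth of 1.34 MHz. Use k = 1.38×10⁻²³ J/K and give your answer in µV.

1.13 µV

T = 70 °C + 273.15 = 343.15 K
V_n = √(4kTRB)
4kTRB = 4 × 1.38×10⁻²³ × 343.15 × 5.00×10¹ × 1.34×10⁶ = 1.27×10⁻¹² V²
V_n = √(1.27×10⁻¹²) = 1.13×10⁻⁶ V = 1.13 µV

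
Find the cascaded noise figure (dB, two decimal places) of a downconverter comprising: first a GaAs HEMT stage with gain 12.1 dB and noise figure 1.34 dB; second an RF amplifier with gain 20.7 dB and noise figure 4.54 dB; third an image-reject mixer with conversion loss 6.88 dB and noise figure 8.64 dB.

Convert to linear (a loss of L dB is a gain of −L dB): F_i = 10^(NF_i/10), G_i = 10^(G_i,dB/10)
  Stage 1: F_1 = 10^(1.34/10) = 1.361, G_1 = 10^(12.1/10) = 16.22
  Stage 2: F_2 = 10^(4.54/10) = 2.844, G_2 = 10^(20.7/10) = 117.5
  Stage 3: F_3 = 10^(8.64/10) = 7.311, G_3 = 10^(−6.88/10) = 0.2051
Friis cascade:
  F = 1.361 + (2.844 − 1)/16.22 + (7.311 − 1)/1905 = 1.478
NF = 10 log₁₀(1.478) = 1.70 dB

1.70 dB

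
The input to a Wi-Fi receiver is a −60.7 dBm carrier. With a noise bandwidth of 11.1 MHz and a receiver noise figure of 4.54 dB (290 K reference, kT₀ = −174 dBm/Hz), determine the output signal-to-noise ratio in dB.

38.3 dB

Noise floor: N = −174 + 10 log₁₀(B) + NF
10 log₁₀(1.11×10⁷) = 70.45 dB
N = −174 + 70.45 + 4.54 = −99.01 dBm
SNR = P_sig − N = −60.7 − (−99.01) = 38.31 dB → 38.3 dB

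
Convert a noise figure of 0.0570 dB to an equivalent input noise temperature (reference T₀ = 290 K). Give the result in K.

F = 10^(0.0570/10) = 1.01321
T_e = (F − 1)·T₀ = (1.01321 − 1) × 290 = 3.83 K

3.83 K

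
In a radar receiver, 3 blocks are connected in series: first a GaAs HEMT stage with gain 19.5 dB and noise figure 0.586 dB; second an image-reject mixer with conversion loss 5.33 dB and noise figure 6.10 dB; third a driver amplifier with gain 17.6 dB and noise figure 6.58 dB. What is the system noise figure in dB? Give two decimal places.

Convert to linear (a loss of L dB is a gain of −L dB): F_i = 10^(NF_i/10), G_i = 10^(G_i,dB/10)
  Stage 1: F_1 = 10^(0.586/10) = 1.144, G_1 = 10^(19.5/10) = 89.13
  Stage 2: F_2 = 10^(6.10/10) = 4.074, G_2 = 10^(−5.33/10) = 0.2931
  Stage 3: F_3 = 10^(6.58/10) = 4.550, G_3 = 10^(17.6/10) = 57.54
Friis cascade:
  F = 1.144 + (4.074 − 1)/89.13 + (4.550 − 1)/26.12 = 1.315
NF = 10 log₁₀(1.315) = 1.19 dB

1.19 dB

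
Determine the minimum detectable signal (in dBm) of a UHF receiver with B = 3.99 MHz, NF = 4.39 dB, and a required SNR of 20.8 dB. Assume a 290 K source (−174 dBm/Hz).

Sensitivity = −174 + 10 log₁₀(B) + NF + SNR_min
= −174 + 66.01 + 4.39 + 20.8
= −82.80 dBm → −82.8 dBm

−82.8 dBm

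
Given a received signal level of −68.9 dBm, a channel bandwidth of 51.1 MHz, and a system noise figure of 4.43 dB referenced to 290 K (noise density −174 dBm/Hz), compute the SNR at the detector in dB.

Noise floor: N = −174 + 10 log₁₀(B) + NF
10 log₁₀(5.11×10⁷) = 77.08 dB
N = −174 + 77.08 + 4.43 = −92.49 dBm
SNR = P_sig − N = −68.9 − (−92.49) = 23.59 dB → 23.6 dB

23.6 dB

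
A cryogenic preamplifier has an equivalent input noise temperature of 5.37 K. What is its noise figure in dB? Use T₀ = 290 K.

F = 1 + T_e/T₀ = 1 + 5.37/290 = 1.01852
NF = 10 log₁₀(1.01852) = 0.080 dB

0.080 dB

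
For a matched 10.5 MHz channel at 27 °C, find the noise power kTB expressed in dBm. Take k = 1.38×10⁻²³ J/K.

T = 27 °C + 273.15 = 300.15 K
P_n = kTB = 1.38×10⁻²³ × 300.15 × 1.05×10⁷ = 4.35×10⁻¹⁴ W
In dBm: 10 log₁₀(4.35×10⁻¹⁴ / 10⁻³) = −103.6 dBm

−103.6 dBm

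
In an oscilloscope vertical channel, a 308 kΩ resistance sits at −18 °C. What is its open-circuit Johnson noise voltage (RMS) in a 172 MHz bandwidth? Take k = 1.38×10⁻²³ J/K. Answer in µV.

T = −18 °C + 273.15 = 255.15 K
V_n = √(4kTRB)
4kTRB = 4 × 1.38×10⁻²³ × 255.15 × 3.08×10⁵ × 1.72×10⁸ = 7.46×10⁻⁷ V²
V_n = √(7.46×10⁻⁷) = 8.64×10⁻⁴ V = 864 µV

864 µV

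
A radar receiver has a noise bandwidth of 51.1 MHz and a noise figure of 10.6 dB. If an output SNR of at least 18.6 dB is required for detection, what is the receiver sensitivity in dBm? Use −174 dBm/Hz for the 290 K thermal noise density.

Sensitivity = −174 + 10 log₁₀(B) + NF + SNR_min
= −174 + 77.08 + 10.6 + 18.6
= −67.72 dBm → −67.7 dBm

−67.7 dBm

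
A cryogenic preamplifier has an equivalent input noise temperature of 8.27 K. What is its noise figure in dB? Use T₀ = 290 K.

0.122 dB

F = 1 + T_e/T₀ = 1 + 8.27/290 = 1.02852
NF = 10 log₁₀(1.02852) = 0.122 dB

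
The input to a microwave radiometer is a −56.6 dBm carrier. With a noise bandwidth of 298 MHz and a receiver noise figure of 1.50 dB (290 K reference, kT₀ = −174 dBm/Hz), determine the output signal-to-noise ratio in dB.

Noise floor: N = −174 + 10 log₁₀(B) + NF
10 log₁₀(2.98×10⁸) = 84.74 dB
N = −174 + 84.74 + 1.50 = −87.76 dBm
SNR = P_sig − N = −56.6 − (−87.76) = 31.16 dB → 31.2 dB

31.2 dB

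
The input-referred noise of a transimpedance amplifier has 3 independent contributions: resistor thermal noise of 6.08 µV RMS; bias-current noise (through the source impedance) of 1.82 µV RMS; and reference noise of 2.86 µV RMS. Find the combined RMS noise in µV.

6.96 µV

Uncorrelated sources add in power (mean-square): V_tot = √(ΣV_i²)
V_tot = √[(6.08×10⁻⁶)² + (1.82×10⁻⁶)² + (2.86×10⁻⁶)²] = 6.96×10⁻⁶ V = 6.96 µV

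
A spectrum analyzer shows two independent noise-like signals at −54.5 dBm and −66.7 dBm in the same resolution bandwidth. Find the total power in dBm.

Convert to linear, add, convert back:
P₁ = 3.55×10⁻⁹ W, P₂ = 2.14×10⁻¹⁰ W
P_tot = 3.76×10⁻⁹ W → 10 log₁₀(P_tot / 10⁻³) = −54.2 dBm

−54.2 dBm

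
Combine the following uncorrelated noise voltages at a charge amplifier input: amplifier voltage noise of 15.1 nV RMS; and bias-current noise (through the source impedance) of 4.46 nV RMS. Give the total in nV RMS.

Uncorrelated sources add in power (mean-square): V_tot = √(ΣV_i²)
V_tot = √[(1.51×10⁻⁸)² + (4.46×10⁻⁹)²] = 1.57×10⁻⁸ V = 15.7 nV

15.7 nV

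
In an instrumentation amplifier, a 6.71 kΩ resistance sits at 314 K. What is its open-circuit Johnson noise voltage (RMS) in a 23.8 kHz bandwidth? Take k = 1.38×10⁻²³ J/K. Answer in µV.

1.66 µV

V_n = √(4kTRB)
4kTRB = 4 × 1.38×10⁻²³ × 314 × 6.71×10³ × 2.38×10⁴ = 2.77×10⁻¹² V²
V_n = √(2.77×10⁻¹²) = 1.66×10⁻⁶ V = 1.66 µV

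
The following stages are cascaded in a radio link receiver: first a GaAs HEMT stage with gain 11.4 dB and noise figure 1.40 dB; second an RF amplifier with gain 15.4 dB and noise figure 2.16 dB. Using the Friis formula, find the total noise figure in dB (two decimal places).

Convert to linear (a loss of L dB is a gain of −L dB): F_i = 10^(NF_i/10), G_i = 10^(G_i,dB/10)
  Stage 1: F_1 = 10^(1.40/10) = 1.380, G_1 = 10^(11.4/10) = 13.80
  Stage 2: F_2 = 10^(2.16/10) = 1.644, G_2 = 10^(15.4/10) = 34.67
Friis cascade:
  F = 1.380 + (1.644 − 1)/13.80 = 1.427
NF = 10 log₁₀(1.427) = 1.54 dB

1.54 dB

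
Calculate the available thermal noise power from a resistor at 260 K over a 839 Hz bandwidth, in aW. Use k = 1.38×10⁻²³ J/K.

3.01 aW

P_n = kTB = 1.38×10⁻²³ × 260 × 8.39×10² = 3.01×10⁻¹⁸ W = 3.01 aW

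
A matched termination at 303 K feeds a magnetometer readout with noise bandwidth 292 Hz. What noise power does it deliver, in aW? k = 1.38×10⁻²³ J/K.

1.22 aW

P_n = kTB = 1.38×10⁻²³ × 303 × 2.92×10² = 1.22×10⁻¹⁸ W = 1.22 aW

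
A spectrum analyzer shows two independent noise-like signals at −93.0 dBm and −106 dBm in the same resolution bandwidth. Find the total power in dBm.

−92.8 dBm

Convert to linear, add, convert back:
P₁ = 5.01×10⁻¹³ W, P₂ = 2.51×10⁻¹⁴ W
P_tot = 5.26×10⁻¹³ W → 10 log₁₀(P_tot / 10⁻³) = −92.8 dBm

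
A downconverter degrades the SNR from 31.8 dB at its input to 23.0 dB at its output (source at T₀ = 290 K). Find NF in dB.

NF (dB) = SNR_in(dB) − SNR_out(dB) when the source is at T₀
NF = 31.8 − 23.0 = 8.8 dB

8.8 dB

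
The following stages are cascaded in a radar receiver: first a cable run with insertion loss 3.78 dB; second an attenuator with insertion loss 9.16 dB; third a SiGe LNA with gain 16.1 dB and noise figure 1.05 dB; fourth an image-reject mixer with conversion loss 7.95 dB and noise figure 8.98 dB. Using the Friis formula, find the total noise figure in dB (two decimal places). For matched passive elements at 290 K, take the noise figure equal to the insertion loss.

Convert to linear (a loss of L dB is a gain of −L dB): F_i = 10^(NF_i/10), G_i = 10^(G_i,dB/10)
  Stage 1: F_1 = 10^(3.78/10) = 2.388, G_1 = 10^(−3.78/10) = 0.4188
  Stage 2: F_2 = 10^(9.16/10) = 8.241, G_2 = 10^(−9.16/10) = 0.1213
  Stage 3: F_3 = 10^(1.05/10) = 1.274, G_3 = 10^(16.1/10) = 40.74
  Stage 4: F_4 = 10^(8.98/10) = 7.907, G_4 = 10^(−7.95/10) = 0.1603
Friis cascade:
  F = 2.388 + (8.241 − 1)/0.4188 + (1.274 − 1)/0.05082 + (7.907 − 1)/2.070 = 28.40
NF = 10 log₁₀(28.40) = 14.53 dB

14.53 dB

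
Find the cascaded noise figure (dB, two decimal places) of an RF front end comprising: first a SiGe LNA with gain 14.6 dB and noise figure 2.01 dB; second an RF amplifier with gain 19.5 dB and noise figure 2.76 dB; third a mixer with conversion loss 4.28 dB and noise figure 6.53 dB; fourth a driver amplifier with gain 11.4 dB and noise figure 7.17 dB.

Convert to linear (a loss of L dB is a gain of −L dB): F_i = 10^(NF_i/10), G_i = 10^(G_i,dB/10)
  Stage 1: F_1 = 10^(2.01/10) = 1.589, G_1 = 10^(14.6/10) = 28.84
  Stage 2: F_2 = 10^(2.76/10) = 1.888, G_2 = 10^(19.5/10) = 89.13
  Stage 3: F_3 = 10^(6.53/10) = 4.498, G_3 = 10^(−4.28/10) = 0.3733
  Stage 4: F_4 = 10^(7.17/10) = 5.212, G_4 = 10^(11.4/10) = 13.80
Friis cascade:
  F = 1.589 + (1.888 − 1)/28.84 + (4.498 − 1)/2570 + (5.212 − 1)/959.4 = 1.625
NF = 10 log₁₀(1.625) = 2.11 dB

2.11 dB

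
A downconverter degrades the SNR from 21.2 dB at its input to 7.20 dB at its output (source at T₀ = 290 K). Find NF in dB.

14.00 dB

NF (dB) = SNR_in(dB) − SNR_out(dB) when the source is at T₀
NF = 21.2 − 7.20 = 14.00 dB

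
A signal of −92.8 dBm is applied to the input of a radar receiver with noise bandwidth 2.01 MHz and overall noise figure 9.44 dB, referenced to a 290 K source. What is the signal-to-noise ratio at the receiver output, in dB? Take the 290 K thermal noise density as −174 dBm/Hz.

8.7 dB

Noise floor: N = −174 + 10 log₁₀(B) + NF
10 log₁₀(2.01×10⁶) = 63.03 dB
N = −174 + 63.03 + 9.44 = −101.53 dBm
SNR = P_sig − N = −92.8 − (−101.53) = 8.73 dB → 8.7 dB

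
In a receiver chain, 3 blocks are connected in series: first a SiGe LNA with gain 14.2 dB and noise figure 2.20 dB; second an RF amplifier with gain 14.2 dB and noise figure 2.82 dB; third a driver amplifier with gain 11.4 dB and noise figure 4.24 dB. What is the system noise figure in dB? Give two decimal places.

Convert to linear (a loss of L dB is a gain of −L dB): F_i = 10^(NF_i/10), G_i = 10^(G_i,dB/10)
  Stage 1: F_1 = 10^(2.20/10) = 1.660, G_1 = 10^(14.2/10) = 26.30
  Stage 2: F_2 = 10^(2.82/10) = 1.914, G_2 = 10^(14.2/10) = 26.30
  Stage 3: F_3 = 10^(4.24/10) = 2.655, G_3 = 10^(11.4/10) = 13.80
Friis cascade:
  F = 1.660 + (1.914 − 1)/26.30 + (2.655 − 1)/691.8 = 1.697
NF = 10 log₁₀(1.697) = 2.30 dB

2.30 dB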